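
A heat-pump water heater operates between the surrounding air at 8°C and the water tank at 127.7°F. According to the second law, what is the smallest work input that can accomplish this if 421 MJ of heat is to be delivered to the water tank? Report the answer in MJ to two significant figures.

In absolute terms T_C = 281.15 K and T_H = 326.32 K, so ΔT = 45.17 K.
The reversible limit is COP_HP = T_H/ΔT = 7.225, so W_min = Q_H/COP = Q_H·ΔT/T_H.
W_min = 421.0 × 45.17/326.32 = 58.27 MJ.

58 MJ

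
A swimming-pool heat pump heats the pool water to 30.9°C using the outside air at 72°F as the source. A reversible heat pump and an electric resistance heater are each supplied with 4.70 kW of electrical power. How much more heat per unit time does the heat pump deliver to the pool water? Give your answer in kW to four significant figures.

160.0 kW

In absolute terms T_C = 295.37 K and T_H = 304.05 K, so ΔT = 8.678 K.
COP_Carnot = T_H/ΔT = 304.05/8.678 = 35.04.
The heat pump delivers Q̇_H = COP × Ẇ = 164.7 kW; the resistance heater delivers Ẇ = 4.700 kW.
Extra = (COP − 1)·Ẇ = 160.0 kW.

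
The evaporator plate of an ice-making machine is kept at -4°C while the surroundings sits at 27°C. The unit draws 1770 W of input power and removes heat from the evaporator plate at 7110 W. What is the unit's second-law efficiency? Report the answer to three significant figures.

COP_actual = Q̇_C/Ẇ = 7110/1770 = 4.017.
In absolute terms T_C = 269.15 K and T_H = 300.15 K, so ΔT = 31.00 K.
COP_Carnot = T_C/ΔT = 269.15/31.00 = 8.682.
η_II = COP_actual/COP_Carnot = 4.017/8.682 = 0.4627.

0.463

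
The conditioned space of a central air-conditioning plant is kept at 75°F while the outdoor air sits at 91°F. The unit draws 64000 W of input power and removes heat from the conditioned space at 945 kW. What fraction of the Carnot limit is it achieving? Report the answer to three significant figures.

Converting, Q̇_C = 945.0 kW = 945000 W, so COP_actual = Q̇_C/Ẇ = 945000/64000 = 14.77.
In absolute terms T_C = 297.04 K and T_H = 305.93 K, so ΔT = 8.889 K.
COP_Carnot = T_C/ΔT = 297.04/8.889 = 33.42.
η_II = COP_actual/COP_Carnot = 14.77/33.42 = 0.4419.

0.442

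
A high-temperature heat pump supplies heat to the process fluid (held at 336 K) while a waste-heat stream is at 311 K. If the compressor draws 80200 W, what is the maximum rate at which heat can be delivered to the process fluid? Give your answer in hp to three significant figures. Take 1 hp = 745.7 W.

The reservoir spacing is ΔT = 336 − 311 = 25.00 K.
COP_Carnot = T_H/ΔT = 336.00/25.00 = 13.44.
Q̇_max = COP_Carnot × Ẇ = 13.44 × 80200 W = 1078000 W = 1445 hp.

1450 hp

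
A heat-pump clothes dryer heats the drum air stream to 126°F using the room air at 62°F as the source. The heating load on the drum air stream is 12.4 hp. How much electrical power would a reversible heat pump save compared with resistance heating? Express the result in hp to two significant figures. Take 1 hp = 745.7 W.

In absolute terms T_C = 289.82 K and T_H = 325.37 K, so ΔT = 35.56 K.
COP_Carnot = T_H/ΔT = 325.37/35.56 = 9.151.
Resistance heating needs Ẇ_res = Q̇_H = 12.40 hp; the reversible heat pump needs only Ẇ_hp = Q̇_H/COP = 1.355 hp.
Saving = 12.40 − 1.355 = 11.04 hp.

11 hp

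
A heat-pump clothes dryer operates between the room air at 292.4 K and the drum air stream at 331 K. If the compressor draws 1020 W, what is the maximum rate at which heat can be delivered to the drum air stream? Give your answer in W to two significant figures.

The reservoir spacing is ΔT = 331 − 292.4 = 38.60 K.
COP_Carnot = T_H/ΔT = 331.00/38.60 = 8.575.
Q̇_max = COP_Carnot × Ẇ = 8.575 × 1020 W = 8747 W.

8700 W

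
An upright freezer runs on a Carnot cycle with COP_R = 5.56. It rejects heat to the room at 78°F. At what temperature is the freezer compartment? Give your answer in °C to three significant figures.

For a Carnot refrigerator COP_R = T_C/(T_H − T_C), so T_C = COP·T_H/(1 + COP).
With T_H = 298.71 K, T_C = 5.56 × 298.71/6.560 = 253.17 K.
Converting, 253.17 K = -19.98°C.

-20.0 °C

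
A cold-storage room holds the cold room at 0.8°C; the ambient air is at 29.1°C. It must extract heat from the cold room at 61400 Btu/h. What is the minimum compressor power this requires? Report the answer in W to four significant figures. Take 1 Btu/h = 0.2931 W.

In absolute terms T_C = 273.95 K and T_H = 302.25 K, so ΔT = 28.30 K.
COP_Carnot = T_C/ΔT = 273.95/28.30 = 9.680.
Ẇ_min = Q̇/COP_Carnot = 61400/9.680 = 6343 Btu/h = 1859 W.

1859 W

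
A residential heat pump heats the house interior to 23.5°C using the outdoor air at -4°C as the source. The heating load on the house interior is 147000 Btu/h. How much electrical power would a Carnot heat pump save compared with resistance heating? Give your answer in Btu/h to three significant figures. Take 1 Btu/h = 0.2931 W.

In absolute terms T_C = 269.15 K and T_H = 296.65 K, so ΔT = 27.50 K.
COP_Carnot = T_H/ΔT = 296.65/27.50 = 10.79.
Resistance heating needs Ẇ_res = Q̇_H = 147000 Btu/h; the reversible heat pump needs only Ẇ_hp = Q̇_H/COP = 13630 Btu/h.
Saving = 147000 − 13630 = 133400 Btu/h.

133000 Btu/h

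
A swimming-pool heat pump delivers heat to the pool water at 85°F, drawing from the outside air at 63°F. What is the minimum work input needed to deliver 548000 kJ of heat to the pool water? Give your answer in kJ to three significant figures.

In absolute terms T_C = 290.37 K and T_H = 302.59 K, so ΔT = 12.22 K.
The reversible limit is COP_HP = T_H/ΔT = 24.76, so W_min = Q_H/COP = Q_H·ΔT/T_H.
W_min = 548000 × 12.22/302.59 = 22130 kJ.

22100 kJ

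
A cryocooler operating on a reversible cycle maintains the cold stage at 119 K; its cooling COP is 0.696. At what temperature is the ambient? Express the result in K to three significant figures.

290 K

COP_R = T_C/(T_H − T_C) gives T_H − T_C = T_C/COP.
With T_C = 119.00 K, T_H = 119.00 × (1 + 1/0.696) = 289.98 K.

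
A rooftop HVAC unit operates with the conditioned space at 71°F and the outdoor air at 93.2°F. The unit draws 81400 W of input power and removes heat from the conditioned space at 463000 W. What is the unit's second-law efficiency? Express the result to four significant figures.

COP_actual = Q̇_C/Ẇ = 463000/81400 = 5.688.
In absolute terms T_C = 294.82 K and T_H = 307.15 K, so ΔT = 12.33 K.
COP_Carnot = T_C/ΔT = 294.82/12.33 = 23.90.
η_II = COP_actual/COP_Carnot = 5.688/23.90 = 0.2379.

0.2379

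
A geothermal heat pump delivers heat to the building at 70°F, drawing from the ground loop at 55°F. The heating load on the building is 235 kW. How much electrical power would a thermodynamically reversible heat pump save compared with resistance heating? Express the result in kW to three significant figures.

In absolute terms T_C = 285.93 K and T_H = 294.26 K, so ΔT = 8.333 K.
COP_Carnot = T_H/ΔT = 294.26/8.333 = 35.31.
Resistance heating needs Ẇ_res = Q̇_H = 235.0 kW; the reversible heat pump needs only Ẇ_hp = Q̇_H/COP = 6.655 kW.
Saving = 235.0 − 6.655 = 228.3 kW.

228 kW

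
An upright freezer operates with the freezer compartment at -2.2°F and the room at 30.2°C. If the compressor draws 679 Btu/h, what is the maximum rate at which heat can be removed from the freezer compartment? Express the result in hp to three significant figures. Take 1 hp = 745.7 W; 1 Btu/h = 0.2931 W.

1.38 hp

In absolute terms T_C = 254.15 K and T_H = 303.35 K, so ΔT = 49.20 K.
COP_Carnot = T_C/ΔT = 254.15/49.20 = 5.166.
Q̇_max = COP_Carnot × Ẇ = 5.166 × 679.0 Btu/h = 3507 Btu/h = 1.379 hp.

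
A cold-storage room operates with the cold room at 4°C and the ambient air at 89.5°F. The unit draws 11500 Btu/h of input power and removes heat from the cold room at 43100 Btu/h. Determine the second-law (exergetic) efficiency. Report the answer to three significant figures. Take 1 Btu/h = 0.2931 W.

COP_actual = Q̇_C/Ẇ = 43100/11500 = 3.748.
In absolute terms T_C = 277.15 K and T_H = 305.09 K, so ΔT = 27.94 K.
COP_Carnot = T_C/ΔT = 277.15/27.94 = 9.918.
η_II = COP_actual/COP_Carnot = 3.748/9.918 = 0.3779.

0.378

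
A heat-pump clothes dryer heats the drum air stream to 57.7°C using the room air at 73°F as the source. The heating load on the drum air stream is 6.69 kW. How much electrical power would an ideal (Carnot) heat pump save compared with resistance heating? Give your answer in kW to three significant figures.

In absolute terms T_C = 295.93 K and T_H = 330.85 K, so ΔT = 34.92 K.
COP_Carnot = T_H/ΔT = 330.85/34.92 = 9.474.
Resistance heating needs Ẇ_res = Q̇_H = 6.690 kW; the reversible heat pump needs only Ẇ_hp = Q̇_H/COP = 0.7061 kW.
Saving = 6.690 − 0.7061 = 5.984 kW.

5.98 kW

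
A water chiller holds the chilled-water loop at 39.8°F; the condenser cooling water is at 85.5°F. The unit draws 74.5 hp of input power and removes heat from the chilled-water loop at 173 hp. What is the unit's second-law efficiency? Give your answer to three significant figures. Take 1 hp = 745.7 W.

COP_actual = Q̇_C/Ẇ = 173.0/74.50 = 2.322.
In absolute terms T_C = 277.48 K and T_H = 302.87 K, so ΔT = 25.39 K.
COP_Carnot = T_C/ΔT = 277.48/25.39 = 10.93.
η_II = COP_actual/COP_Carnot = 2.322/10.93 = 0.2125.

0.212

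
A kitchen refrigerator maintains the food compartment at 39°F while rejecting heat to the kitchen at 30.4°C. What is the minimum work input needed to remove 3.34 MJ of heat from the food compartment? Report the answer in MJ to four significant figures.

0.3196 MJ

In absolute terms T_C = 277.04 K and T_H = 303.55 K, so ΔT = 26.51 K.
The reversible limit is COP_R = T_C/ΔT = 10.45, so W_min = Q_C/COP = Q_C·ΔT/T_C.
W_min = 3.340 × 26.51/277.04 = 0.3196 MJ.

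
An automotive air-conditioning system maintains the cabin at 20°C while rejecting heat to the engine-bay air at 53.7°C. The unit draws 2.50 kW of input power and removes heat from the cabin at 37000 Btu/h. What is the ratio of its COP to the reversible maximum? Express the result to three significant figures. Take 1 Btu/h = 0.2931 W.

0.499

Converting, Q̇_C = 37000 Btu/h = 10.84 kW, so COP_actual = Q̇_C/Ẇ = 10.84/2.500 = 4.338.
In absolute terms T_C = 293.15 K and T_H = 326.85 K, so ΔT = 33.70 K.
COP_Carnot = T_C/ΔT = 293.15/33.70 = 8.699.
η_II = COP_actual/COP_Carnot = 4.338/8.699 = 0.4987.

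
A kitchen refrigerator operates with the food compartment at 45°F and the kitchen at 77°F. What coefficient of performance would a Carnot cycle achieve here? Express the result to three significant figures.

In absolute terms T_C = 280.37 K and T_H = 298.15 K, so ΔT = 17.78 K.
For a reversible cycle, COP_Carnot = T_C/ΔT = 280.37/17.78 = 15.77.

15.8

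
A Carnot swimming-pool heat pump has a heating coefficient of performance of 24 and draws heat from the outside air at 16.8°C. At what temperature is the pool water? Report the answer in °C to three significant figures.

COP_HP = T_H/(T_H − T_C) rearranges to T_H = COP·T_C/(COP − 1).
With T_C = 289.95 K, T_H = 24 × 289.95/23.00 = 302.56 K.
Converting, 302.56 K = 29.41°C.

29.4 °C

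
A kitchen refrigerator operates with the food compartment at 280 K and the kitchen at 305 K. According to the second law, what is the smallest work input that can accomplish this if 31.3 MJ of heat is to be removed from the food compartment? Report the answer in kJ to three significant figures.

2790 kJ

The reservoir spacing is ΔT = 305 − 280 = 25.00 K.
The reversible limit is COP_R = T_C/ΔT = 11.20, so W_min = Q_C/COP = Q_C·ΔT/T_C.
W_min = 31.30 × 25.00/280.00 = 2.795 MJ = 2795 kJ.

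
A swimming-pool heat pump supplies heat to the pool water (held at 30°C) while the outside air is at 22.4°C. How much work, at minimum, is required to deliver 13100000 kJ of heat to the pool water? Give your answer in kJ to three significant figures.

In absolute terms T_C = 295.55 K and T_H = 303.15 K, so ΔT = 7.600 K.
The reversible limit is COP_HP = T_H/ΔT = 39.89, so W_min = Q_H/COP = Q_H·ΔT/T_H.
W_min = 13100000 × 7.600/303.15 = 328400 kJ.

328000 kJ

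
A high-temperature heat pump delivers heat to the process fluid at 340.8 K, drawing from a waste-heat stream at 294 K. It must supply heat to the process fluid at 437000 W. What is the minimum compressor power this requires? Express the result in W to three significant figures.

60000 W

The reservoir spacing is ΔT = 340.8 − 294 = 46.80 K.
COP_Carnot = T_H/ΔT = 340.80/46.80 = 7.282.
Ẇ_min = Q̇/COP_Carnot = 437000/7.282 = 60010 W.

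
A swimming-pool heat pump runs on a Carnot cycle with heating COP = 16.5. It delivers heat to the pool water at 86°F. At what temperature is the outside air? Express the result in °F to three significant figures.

COP_HP = T_H/(T_H − T_C) gives T_H − T_C = T_H/COP.
With T_H = 303.15 K, T_C = 303.15 × (1 − 1/16.5) = 284.78 K.
Converting, 284.78 K = 52.93°F.

52.9 °F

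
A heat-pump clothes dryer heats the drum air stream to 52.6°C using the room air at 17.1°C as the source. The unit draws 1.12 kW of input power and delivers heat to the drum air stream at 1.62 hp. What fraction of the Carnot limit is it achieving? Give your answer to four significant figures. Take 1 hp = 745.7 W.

0.1175

Converting, Q̇_H = 1.620 hp = 1.208 kW, so COP_actual = Q̇_H/Ẇ = 1.208/1.120 = 1.079.
In absolute terms T_C = 290.25 K and T_H = 325.75 K, so ΔT = 35.50 K.
COP_Carnot = T_H/ΔT = 325.75/35.50 = 9.176.
η_II = COP_actual/COP_Carnot = 1.079/9.176 = 0.1175.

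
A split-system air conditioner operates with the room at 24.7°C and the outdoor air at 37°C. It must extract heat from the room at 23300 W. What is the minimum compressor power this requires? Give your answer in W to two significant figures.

960 W

In absolute terms T_C = 297.85 K and T_H = 310.15 K, so ΔT = 12.30 K.
COP_Carnot = T_C/ΔT = 297.85/12.30 = 24.22.
Ẇ_min = Q̇/COP_Carnot = 23300/24.22 = 962.2 W.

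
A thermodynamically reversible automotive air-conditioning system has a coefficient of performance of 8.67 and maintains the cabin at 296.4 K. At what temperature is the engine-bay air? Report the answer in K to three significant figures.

331 K

COP_R = T_C/(T_H − T_C) gives T_H − T_C = T_C/COP.
With T_C = 296.40 K, T_H = 296.40 × (1 + 1/8.67) = 330.59 K.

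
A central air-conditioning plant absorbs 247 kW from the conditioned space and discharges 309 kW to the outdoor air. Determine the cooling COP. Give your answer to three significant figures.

3.98

The first law gives Q̇_H = Q̇_C + Ẇ, so the three rates are Q̇_C = 247.0, Q̇_H = 309.0, Ẇ = 62.00 kW.
COP_R = Q̇_C/Ẇ = 247.0/62.00 = 3.984.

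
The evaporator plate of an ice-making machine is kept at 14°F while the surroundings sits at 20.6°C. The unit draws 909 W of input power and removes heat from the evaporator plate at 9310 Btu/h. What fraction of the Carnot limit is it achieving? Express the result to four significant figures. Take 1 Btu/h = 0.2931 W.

Converting, Q̇_C = 9310 Btu/h = 2729 W, so COP_actual = Q̇_C/Ẇ = 2729/909.0 = 3.002.
In absolute terms T_C = 263.15 K and T_H = 293.75 K, so ΔT = 30.60 K.
COP_Carnot = T_C/ΔT = 263.15/30.60 = 8.600.
η_II = COP_actual/COP_Carnot = 3.002/8.600 = 0.3491.

0.3491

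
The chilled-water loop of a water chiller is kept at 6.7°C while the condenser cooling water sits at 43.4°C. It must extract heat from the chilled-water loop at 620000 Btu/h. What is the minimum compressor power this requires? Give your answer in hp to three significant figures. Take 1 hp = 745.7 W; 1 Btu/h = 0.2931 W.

32.0 hp

In absolute terms T_C = 279.85 K and T_H = 316.55 K, so ΔT = 36.70 K.
COP_Carnot = T_C/ΔT = 279.85/36.70 = 7.625.
Ẇ_min = Q̇/COP_Carnot = 620000/7.625 = 81310 Btu/h = 31.96 hp.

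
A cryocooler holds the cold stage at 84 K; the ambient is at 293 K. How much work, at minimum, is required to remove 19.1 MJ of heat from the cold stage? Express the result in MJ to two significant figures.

The reservoir spacing is ΔT = 293 − 84 = 209.0 K.
The reversible limit is COP_R = T_C/ΔT = 0.4019, so W_min = Q_C/COP = Q_C·ΔT/T_C.
W_min = 19.10 × 209.0/84.00 = 47.52 MJ.

48 MJ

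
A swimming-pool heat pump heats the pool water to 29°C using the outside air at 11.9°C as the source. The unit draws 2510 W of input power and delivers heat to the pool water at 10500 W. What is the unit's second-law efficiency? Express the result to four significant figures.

0.2367

COP_actual = Q̇_H/Ẇ = 10500/2510 = 4.183.
In absolute terms T_C = 285.05 K and T_H = 302.15 K, so ΔT = 17.10 K.
COP_Carnot = T_H/ΔT = 302.15/17.10 = 17.67.
η_II = COP_actual/COP_Carnot = 4.183/17.67 = 0.2367.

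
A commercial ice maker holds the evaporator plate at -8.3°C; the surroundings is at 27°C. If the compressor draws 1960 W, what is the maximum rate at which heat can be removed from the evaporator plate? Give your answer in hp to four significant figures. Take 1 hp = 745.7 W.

In absolute terms T_C = 264.85 K and T_H = 300.15 K, so ΔT = 35.30 K.
COP_Carnot = T_C/ΔT = 264.85/35.30 = 7.503.
Q̇_max = COP_Carnot × Ẇ = 7.503 × 1960 W = 14710 W = 19.72 hp.

19.72 hp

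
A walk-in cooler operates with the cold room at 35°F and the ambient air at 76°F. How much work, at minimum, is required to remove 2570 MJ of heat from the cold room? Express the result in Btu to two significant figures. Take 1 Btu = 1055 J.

In absolute terms T_C = 274.82 K and T_H = 297.59 K, so ΔT = 22.78 K.
The reversible limit is COP_R = T_C/ΔT = 12.07, so W_min = Q_C/COP = Q_C·ΔT/T_C.
W_min = 2570 × 22.78/274.82 = 213.0 MJ = 201900 Btu.

200000 Btu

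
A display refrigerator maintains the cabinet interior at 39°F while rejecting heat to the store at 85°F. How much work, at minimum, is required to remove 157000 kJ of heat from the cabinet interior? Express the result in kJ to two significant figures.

In absolute terms T_C = 277.04 K and T_H = 302.59 K, so ΔT = 25.56 K.
The reversible limit is COP_R = T_C/ΔT = 10.84, so W_min = Q_C/COP = Q_C·ΔT/T_C.
W_min = 157000 × 25.56/277.04 = 14480 kJ.

14000 kJ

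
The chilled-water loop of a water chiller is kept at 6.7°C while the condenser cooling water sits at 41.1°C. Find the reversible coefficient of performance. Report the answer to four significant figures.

8.135

In absolute terms T_C = 279.85 K and T_H = 314.25 K, so ΔT = 34.40 K.
For a reversible cycle, COP_Carnot = T_C/ΔT = 279.85/34.40 = 8.135.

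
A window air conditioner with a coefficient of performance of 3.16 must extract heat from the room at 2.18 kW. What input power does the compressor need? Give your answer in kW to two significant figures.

Ẇ = Q̇_C/COP = 2.180/3.16 = 0.6899 kW.

0.69 kW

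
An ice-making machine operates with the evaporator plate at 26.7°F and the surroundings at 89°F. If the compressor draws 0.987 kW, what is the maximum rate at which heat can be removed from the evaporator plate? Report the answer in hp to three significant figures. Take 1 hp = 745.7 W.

10.3 hp

In absolute terms T_C = 270.21 K and T_H = 304.82 K, so ΔT = 34.61 K.
COP_Carnot = T_C/ΔT = 270.21/34.61 = 7.807.
Q̇_max = COP_Carnot × Ẇ = 7.807 × 0.9870 kW = 7.705 kW = 10.33 hp.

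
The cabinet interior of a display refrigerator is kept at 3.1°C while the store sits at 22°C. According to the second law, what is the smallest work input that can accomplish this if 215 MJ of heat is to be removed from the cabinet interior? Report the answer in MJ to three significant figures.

14.7 MJ

In absolute terms T_C = 276.25 K and T_H = 295.15 K, so ΔT = 18.90 K.
The reversible limit is COP_R = T_C/ΔT = 14.62, so W_min = Q_C/COP = Q_C·ΔT/T_C.
W_min = 215.0 × 18.90/276.25 = 14.71 MJ.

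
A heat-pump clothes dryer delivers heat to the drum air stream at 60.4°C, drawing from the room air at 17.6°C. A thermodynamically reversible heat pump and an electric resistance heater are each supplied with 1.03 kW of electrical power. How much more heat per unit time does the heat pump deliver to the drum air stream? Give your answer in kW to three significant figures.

7.00 kW

In absolute terms T_C = 290.75 K and T_H = 333.55 K, so ΔT = 42.80 K.
COP_Carnot = T_H/ΔT = 333.55/42.80 = 7.793.
The heat pump delivers Q̇_H = COP × Ẇ = 8.027 kW; the resistance heater delivers Ẇ = 1.030 kW.
Extra = (COP − 1)·Ẇ = 6.997 kW.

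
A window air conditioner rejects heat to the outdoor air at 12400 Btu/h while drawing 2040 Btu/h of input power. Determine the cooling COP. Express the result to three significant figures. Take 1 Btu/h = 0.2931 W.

The first law gives Q̇_H = Q̇_C + Ẇ, so the three rates are Q̇_C = 10360, Q̇_H = 12400, Ẇ = 2040 Btu/h.
COP_R = Q̇_C/Ẇ = 10360/2040 = 5.078.

5.08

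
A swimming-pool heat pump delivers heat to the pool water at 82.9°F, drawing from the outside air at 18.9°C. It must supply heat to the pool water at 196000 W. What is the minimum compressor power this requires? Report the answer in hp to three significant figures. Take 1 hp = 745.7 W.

In absolute terms T_C = 292.05 K and T_H = 301.43 K, so ΔT = 9.378 K.
COP_Carnot = T_H/ΔT = 301.43/9.378 = 32.14.
Ẇ_min = Q̇/COP_Carnot = 196000/32.14 = 6098 W = 8.177 hp.

8.18 hp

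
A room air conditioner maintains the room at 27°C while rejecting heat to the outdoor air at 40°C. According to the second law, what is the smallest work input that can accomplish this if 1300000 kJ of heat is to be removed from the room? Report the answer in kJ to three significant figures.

In absolute terms T_C = 300.15 K and T_H = 313.15 K, so ΔT = 13.00 K.
The reversible limit is COP_R = T_C/ΔT = 23.09, so W_min = Q_C/COP = Q_C·ΔT/T_C.
W_min = 1300000 × 13.00/300.15 = 56310 kJ.

56300 kJ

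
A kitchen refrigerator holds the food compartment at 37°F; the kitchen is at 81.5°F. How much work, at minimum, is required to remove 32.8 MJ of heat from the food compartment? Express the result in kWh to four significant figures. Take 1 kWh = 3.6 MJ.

In absolute terms T_C = 275.93 K and T_H = 300.65 K, so ΔT = 24.72 K.
The reversible limit is COP_R = T_C/ΔT = 11.16, so W_min = Q_C/COP = Q_C·ΔT/T_C.
W_min = 32.80 × 24.72/275.93 = 2.939 MJ = 0.8163 kWh.

0.8163 kWh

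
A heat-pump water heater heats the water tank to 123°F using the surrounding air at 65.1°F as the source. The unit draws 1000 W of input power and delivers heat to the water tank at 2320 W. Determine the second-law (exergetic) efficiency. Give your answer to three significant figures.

COP_actual = Q̇_H/Ẇ = 2320/1000 = 2.320.
In absolute terms T_C = 291.54 K and T_H = 323.71 K, so ΔT = 32.17 K.
COP_Carnot = T_H/ΔT = 323.71/32.17 = 10.06.
η_II = COP_actual/COP_Carnot = 2.320/10.06 = 0.2305.

0.231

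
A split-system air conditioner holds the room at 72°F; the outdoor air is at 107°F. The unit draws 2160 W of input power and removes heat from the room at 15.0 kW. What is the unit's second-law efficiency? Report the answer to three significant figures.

0.457

Converting, Q̇_C = 15.00 kW = 15000 W, so COP_actual = Q̇_C/Ẇ = 15000/2160 = 6.944.
In absolute terms T_C = 295.37 K and T_H = 314.82 K, so ΔT = 19.44 K.
COP_Carnot = T_C/ΔT = 295.37/19.44 = 15.19.
η_II = COP_actual/COP_Carnot = 6.944/15.19 = 0.4572.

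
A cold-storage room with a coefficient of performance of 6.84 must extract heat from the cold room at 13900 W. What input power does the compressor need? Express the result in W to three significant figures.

Ẇ = Q̇_C/COP = 13900/6.84 = 2032 W.

2030 W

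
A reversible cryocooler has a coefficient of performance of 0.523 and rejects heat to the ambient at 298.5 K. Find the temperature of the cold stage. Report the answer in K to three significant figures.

For a Carnot refrigerator COP_R = T_C/(T_H − T_C), so T_C = COP·T_H/(1 + COP).
With T_H = 298.50 K, T_C = 0.523 × 298.50/1.523 = 102.51 K.

103 K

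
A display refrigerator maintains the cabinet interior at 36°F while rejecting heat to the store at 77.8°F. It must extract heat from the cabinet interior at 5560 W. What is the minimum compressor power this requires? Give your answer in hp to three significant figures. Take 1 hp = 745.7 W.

0.629 hp

In absolute terms T_C = 275.37 K and T_H = 298.59 K, so ΔT = 23.22 K.
COP_Carnot = T_C/ΔT = 275.37/23.22 = 11.86.
Ẇ_min = Q̇/COP_Carnot = 5560/11.86 = 468.9 W = 0.6288 hp.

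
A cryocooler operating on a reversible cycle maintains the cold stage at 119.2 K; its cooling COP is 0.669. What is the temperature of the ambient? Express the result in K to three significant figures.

297 K

COP_R = T_C/(T_H − T_C) gives T_H − T_C = T_C/COP.
With T_C = 119.20 K, T_H = 119.20 × (1 + 1/0.669) = 297.38 K.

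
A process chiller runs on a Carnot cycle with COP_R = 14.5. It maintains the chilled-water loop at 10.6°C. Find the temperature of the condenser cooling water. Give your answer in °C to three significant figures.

COP_R = T_C/(T_H − T_C) gives T_H − T_C = T_C/COP.
With T_C = 283.75 K, T_H = 283.75 × (1 + 1/14.5) = 303.32 K.
Converting, 303.32 K = 30.17°C.

30.2 °C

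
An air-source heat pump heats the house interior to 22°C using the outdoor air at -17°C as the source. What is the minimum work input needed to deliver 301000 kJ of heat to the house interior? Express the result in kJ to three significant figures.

In absolute terms T_C = 256.15 K and T_H = 295.15 K, so ΔT = 39.00 K.
The reversible limit is COP_HP = T_H/ΔT = 7.568, so W_min = Q_H/COP = Q_H·ΔT/T_H.
W_min = 301000 × 39.00/295.15 = 39770 kJ.

39800 kJ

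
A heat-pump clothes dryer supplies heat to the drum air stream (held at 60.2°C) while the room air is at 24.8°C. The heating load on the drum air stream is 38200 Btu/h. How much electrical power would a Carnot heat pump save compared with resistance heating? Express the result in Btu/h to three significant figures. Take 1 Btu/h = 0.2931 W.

34100 Btu/h

In absolute terms T_C = 297.95 K and T_H = 333.35 K, so ΔT = 35.40 K.
COP_Carnot = T_H/ΔT = 333.35/35.40 = 9.417.
Resistance heating needs Ẇ_res = Q̇_H = 38200 Btu/h; the reversible heat pump needs only Ẇ_hp = Q̇_H/COP = 4057 Btu/h.
Saving = 38200 − 4057 = 34140 Btu/h.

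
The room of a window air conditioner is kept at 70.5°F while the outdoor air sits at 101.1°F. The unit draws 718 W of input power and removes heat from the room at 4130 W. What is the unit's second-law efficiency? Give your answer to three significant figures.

0.332

COP_actual = Q̇_C/Ẇ = 4130/718.0 = 5.752.
In absolute terms T_C = 294.54 K and T_H = 311.54 K, so ΔT = 17.00 K.
COP_Carnot = T_C/ΔT = 294.54/17.00 = 17.33.
η_II = COP_actual/COP_Carnot = 5.752/17.33 = 0.3320.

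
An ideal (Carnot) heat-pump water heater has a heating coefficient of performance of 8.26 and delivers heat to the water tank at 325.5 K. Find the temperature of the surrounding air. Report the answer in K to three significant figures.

286 K

COP_HP = T_H/(T_H − T_C) gives T_H − T_C = T_H/COP.
With T_H = 325.50 K, T_C = 325.50 × (1 − 1/8.26) = 286.09 K.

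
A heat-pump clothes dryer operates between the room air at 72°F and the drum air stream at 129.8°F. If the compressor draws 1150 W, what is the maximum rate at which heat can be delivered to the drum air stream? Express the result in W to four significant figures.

11730 W

In absolute terms T_C = 295.37 K and T_H = 327.48 K, so ΔT = 32.11 K.
COP_Carnot = T_H/ΔT = 327.48/32.11 = 10.20.
Q̇_max = COP_Carnot × Ẇ = 10.20 × 1150 W = 11730 W.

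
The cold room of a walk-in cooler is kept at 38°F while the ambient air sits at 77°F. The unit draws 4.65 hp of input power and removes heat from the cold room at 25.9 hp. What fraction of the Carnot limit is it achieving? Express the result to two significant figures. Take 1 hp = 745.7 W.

COP_actual = Q̇_C/Ẇ = 25.90/4.650 = 5.570.
In absolute terms T_C = 276.48 K and T_H = 298.15 K, so ΔT = 21.67 K.
COP_Carnot = T_C/ΔT = 276.48/21.67 = 12.76.
η_II = COP_actual/COP_Carnot = 5.570/12.76 = 0.4365.

0.44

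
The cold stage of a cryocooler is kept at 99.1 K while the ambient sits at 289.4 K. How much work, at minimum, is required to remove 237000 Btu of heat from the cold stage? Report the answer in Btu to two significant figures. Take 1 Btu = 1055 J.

460000 Btu

The reservoir spacing is ΔT = 289.4 − 99.1 = 190.3 K.
The reversible limit is COP_R = T_C/ΔT = 0.5208, so W_min = Q_C/COP = Q_C·ΔT/T_C.
W_min = 237000 × 190.3/99.10 = 455100 Btu.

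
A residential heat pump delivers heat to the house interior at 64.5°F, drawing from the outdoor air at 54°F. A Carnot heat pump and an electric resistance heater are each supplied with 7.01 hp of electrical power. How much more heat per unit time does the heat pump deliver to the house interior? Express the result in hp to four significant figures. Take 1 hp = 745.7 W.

342.9 hp

In absolute terms T_C = 285.37 K and T_H = 291.21 K, so ΔT = 5.833 K.
COP_Carnot = T_H/ΔT = 291.21/5.833 = 49.92.
The heat pump delivers Q̇_H = COP × Ẇ = 349.9 hp; the resistance heater delivers Ẇ = 7.010 hp.
Extra = (COP − 1)·Ẇ = 342.9 hp.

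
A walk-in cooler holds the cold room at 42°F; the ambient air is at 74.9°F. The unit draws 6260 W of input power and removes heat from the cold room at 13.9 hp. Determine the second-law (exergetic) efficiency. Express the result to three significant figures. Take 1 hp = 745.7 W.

Converting, Q̇_C = 13.90 hp = 10370 W, so COP_actual = Q̇_C/Ẇ = 10370/6260 = 1.656.
In absolute terms T_C = 278.71 K and T_H = 296.98 K, so ΔT = 18.28 K.
COP_Carnot = T_C/ΔT = 278.71/18.28 = 15.25.
η_II = COP_actual/COP_Carnot = 1.656/15.25 = 0.1086.

0.109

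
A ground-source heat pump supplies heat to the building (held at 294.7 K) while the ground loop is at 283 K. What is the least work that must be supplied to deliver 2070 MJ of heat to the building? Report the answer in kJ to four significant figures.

The reservoir spacing is ΔT = 294.7 − 283 = 11.70 K.
The reversible limit is COP_HP = T_H/ΔT = 25.19, so W_min = Q_H/COP = Q_H·ΔT/T_H.
W_min = 2070 × 11.70/294.70 = 82.18 MJ = 82180 kJ.

82180 kJ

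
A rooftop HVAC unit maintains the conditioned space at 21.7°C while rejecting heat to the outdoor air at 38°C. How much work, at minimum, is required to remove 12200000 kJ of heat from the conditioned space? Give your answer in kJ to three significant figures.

In absolute terms T_C = 294.85 K and T_H = 311.15 K, so ΔT = 16.30 K.
The reversible limit is COP_R = T_C/ΔT = 18.09, so W_min = Q_C/COP = Q_C·ΔT/T_C.
W_min = 12200000 × 16.30/294.85 = 674400 kJ.

674000 kJ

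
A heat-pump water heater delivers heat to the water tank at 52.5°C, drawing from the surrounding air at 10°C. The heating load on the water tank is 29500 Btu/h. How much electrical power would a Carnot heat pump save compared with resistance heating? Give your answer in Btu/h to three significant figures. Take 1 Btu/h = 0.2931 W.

25700 Btu/h

In absolute terms T_C = 283.15 K and T_H = 325.65 K, so ΔT = 42.50 K.
COP_Carnot = T_H/ΔT = 325.65/42.50 = 7.662.
Resistance heating needs Ẇ_res = Q̇_H = 29500 Btu/h; the reversible heat pump needs only Ẇ_hp = Q̇_H/COP = 3850 Btu/h.
Saving = 29500 − 3850 = 25650 Btu/h.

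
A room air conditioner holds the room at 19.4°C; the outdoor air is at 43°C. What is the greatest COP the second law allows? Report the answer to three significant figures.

In absolute terms T_C = 292.55 K and T_H = 316.15 K, so ΔT = 23.60 K.
For a reversible cycle, COP_Carnot = T_C/ΔT = 292.55/23.60 = 12.40.

12.4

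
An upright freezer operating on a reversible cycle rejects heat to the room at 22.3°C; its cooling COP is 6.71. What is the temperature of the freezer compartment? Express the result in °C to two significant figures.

For a Carnot refrigerator COP_R = T_C/(T_H − T_C), so T_C = COP·T_H/(1 + COP).
With T_H = 295.45 K, T_C = 6.71 × 295.45/7.710 = 257.13 K.
Converting, 257.13 K = -16.02°C.

-16 °C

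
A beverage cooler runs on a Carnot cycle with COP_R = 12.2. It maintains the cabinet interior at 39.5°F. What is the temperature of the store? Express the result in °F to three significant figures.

COP_R = T_C/(T_H − T_C) gives T_H − T_C = T_C/COP.
With T_C = 277.32 K, T_H = 277.32 × (1 + 1/12.2) = 300.05 K.
Converting, 300.05 K = 80.42°F.

80.4 °F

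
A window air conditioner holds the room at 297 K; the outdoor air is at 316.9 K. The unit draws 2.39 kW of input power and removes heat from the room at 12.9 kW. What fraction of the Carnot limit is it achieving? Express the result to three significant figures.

COP_actual = Q̇_C/Ẇ = 12.90/2.390 = 5.397.
The reservoir spacing is ΔT = 316.9 − 297 = 19.90 K.
COP_Carnot = T_C/ΔT = 297.00/19.90 = 14.92.
η_II = COP_actual/COP_Carnot = 5.397/14.92 = 0.3616.

0.362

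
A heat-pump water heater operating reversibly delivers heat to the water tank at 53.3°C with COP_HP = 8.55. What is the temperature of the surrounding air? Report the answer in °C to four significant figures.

COP_HP = T_H/(T_H − T_C) gives T_H − T_C = T_H/COP.
With T_H = 326.45 K, T_C = 326.45 × (1 − 1/8.55) = 288.27 K.
Converting, 288.27 K = 15.12°C.

15.12 °C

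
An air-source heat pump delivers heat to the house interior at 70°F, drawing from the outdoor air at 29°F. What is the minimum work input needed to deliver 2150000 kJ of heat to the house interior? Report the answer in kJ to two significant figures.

In absolute terms T_C = 271.48 K and T_H = 294.26 K, so ΔT = 22.78 K.
The reversible limit is COP_HP = T_H/ΔT = 12.92, so W_min = Q_H/COP = Q_H·ΔT/T_H.
W_min = 2150000 × 22.78/294.26 = 166400 kJ.

170000 kJ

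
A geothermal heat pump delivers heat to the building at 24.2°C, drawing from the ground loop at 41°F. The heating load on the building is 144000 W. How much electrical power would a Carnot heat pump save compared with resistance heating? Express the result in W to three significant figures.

In absolute terms T_C = 278.15 K and T_H = 297.35 K, so ΔT = 19.20 K.
COP_Carnot = T_H/ΔT = 297.35/19.20 = 15.49.
Resistance heating needs Ẇ_res = Q̇_H = 144000 W; the reversible heat pump needs only Ẇ_hp = Q̇_H/COP = 9298 W.
Saving = 144000 − 9298 = 134700 W.

135000 W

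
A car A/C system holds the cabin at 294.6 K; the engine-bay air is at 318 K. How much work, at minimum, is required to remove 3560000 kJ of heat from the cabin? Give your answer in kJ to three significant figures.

283000 kJ

The reservoir spacing is ΔT = 318 − 294.6 = 23.40 K.
The reversible limit is COP_R = T_C/ΔT = 12.59, so W_min = Q_C/COP = Q_C·ΔT/T_C.
W_min = 3560000 × 23.40/294.60 = 282800 kJ.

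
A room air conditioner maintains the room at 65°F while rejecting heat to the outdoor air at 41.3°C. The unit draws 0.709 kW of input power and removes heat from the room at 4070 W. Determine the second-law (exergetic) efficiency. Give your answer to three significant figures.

0.452

Converting, Q̇_C = 4070 W = 4.070 kW, so COP_actual = Q̇_C/Ẇ = 4.070/0.7090 = 5.740.
In absolute terms T_C = 291.48 K and T_H = 314.45 K, so ΔT = 22.97 K.
COP_Carnot = T_C/ΔT = 291.48/22.97 = 12.69.
η_II = COP_actual/COP_Carnot = 5.740/12.69 = 0.4523.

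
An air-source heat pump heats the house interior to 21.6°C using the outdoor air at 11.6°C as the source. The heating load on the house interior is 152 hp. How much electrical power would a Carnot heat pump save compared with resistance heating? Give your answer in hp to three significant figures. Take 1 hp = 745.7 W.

In absolute terms T_C = 284.75 K and T_H = 294.75 K, so ΔT = 10.00 K.
COP_Carnot = T_H/ΔT = 294.75/10.00 = 29.48.
Resistance heating needs Ẇ_res = Q̇_H = 152.0 hp; the reversible heat pump needs only Ẇ_hp = Q̇_H/COP = 5.157 hp.
Saving = 152.0 − 5.157 = 146.8 hp.

147 hp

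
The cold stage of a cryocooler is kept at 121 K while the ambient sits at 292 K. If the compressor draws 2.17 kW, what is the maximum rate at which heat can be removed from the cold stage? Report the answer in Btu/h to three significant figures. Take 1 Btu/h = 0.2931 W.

The reservoir spacing is ΔT = 292 − 121 = 171.0 K.
COP_Carnot = T_C/ΔT = 121.00/171.0 = 0.7076.
Q̇_max = COP_Carnot × Ẇ = 0.7076 × 2.170 kW = 1.535 kW = 5239 Btu/h.

5240 Btu/h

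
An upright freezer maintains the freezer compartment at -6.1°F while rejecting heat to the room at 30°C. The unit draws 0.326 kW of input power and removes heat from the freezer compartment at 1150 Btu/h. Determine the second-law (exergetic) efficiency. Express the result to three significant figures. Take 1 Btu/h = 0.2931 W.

Converting, Q̇_C = 1150 Btu/h = 0.3371 kW, so COP_actual = Q̇_C/Ẇ = 0.3371/0.3260 = 1.034.
In absolute terms T_C = 251.98 K and T_H = 303.15 K, so ΔT = 51.17 K.
COP_Carnot = T_C/ΔT = 251.98/51.17 = 4.925.
η_II = COP_actual/COP_Carnot = 1.034/4.925 = 0.2099.

0.210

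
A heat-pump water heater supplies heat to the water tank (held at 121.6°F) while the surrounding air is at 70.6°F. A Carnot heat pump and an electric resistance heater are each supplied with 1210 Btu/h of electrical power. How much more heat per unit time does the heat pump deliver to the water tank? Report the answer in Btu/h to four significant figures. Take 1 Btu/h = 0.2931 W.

In absolute terms T_C = 294.59 K and T_H = 322.93 K, so ΔT = 28.33 K.
COP_Carnot = T_H/ΔT = 322.93/28.33 = 11.40.
The heat pump delivers Q̇_H = COP × Ẇ = 13790 Btu/h; the resistance heater delivers Ẇ = 1210 Btu/h.
Extra = (COP − 1)·Ẇ = 12580 Btu/h.

12580 Btu/h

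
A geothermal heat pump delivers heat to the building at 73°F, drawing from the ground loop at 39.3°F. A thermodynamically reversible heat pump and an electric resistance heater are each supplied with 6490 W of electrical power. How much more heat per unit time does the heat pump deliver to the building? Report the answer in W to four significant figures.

In absolute terms T_C = 277.21 K and T_H = 295.93 K, so ΔT = 18.72 K.
COP_Carnot = T_H/ΔT = 295.93/18.72 = 15.81.
The heat pump delivers Q̇_H = COP × Ẇ = 102600 W; the resistance heater delivers Ẇ = 6490 W.
Extra = (COP − 1)·Ẇ = 96090 W.

96090 W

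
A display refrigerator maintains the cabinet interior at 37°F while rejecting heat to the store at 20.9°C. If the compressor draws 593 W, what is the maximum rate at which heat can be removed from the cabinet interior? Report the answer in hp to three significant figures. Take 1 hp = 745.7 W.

12.1 hp

In absolute terms T_C = 275.93 K and T_H = 294.05 K, so ΔT = 18.12 K.
COP_Carnot = T_C/ΔT = 275.93/18.12 = 15.23.
Q̇_max = COP_Carnot × Ẇ = 15.23 × 593.0 W = 9029 W = 12.11 hp.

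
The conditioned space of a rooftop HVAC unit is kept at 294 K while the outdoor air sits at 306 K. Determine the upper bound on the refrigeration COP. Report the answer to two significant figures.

The reservoir spacing is ΔT = 306 − 294 = 12.00 K.
For a reversible cycle, COP_Carnot = T_C/ΔT = 294.00/12.00 = 24.50.

25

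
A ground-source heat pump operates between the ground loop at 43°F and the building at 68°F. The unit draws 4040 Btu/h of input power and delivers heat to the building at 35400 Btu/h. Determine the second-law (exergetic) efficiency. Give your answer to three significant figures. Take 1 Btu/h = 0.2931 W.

COP_actual = Q̇_H/Ẇ = 35400/4040 = 8.762.
In absolute terms T_C = 279.26 K and T_H = 293.15 K, so ΔT = 13.89 K.
COP_Carnot = T_H/ΔT = 293.15/13.89 = 21.11.
η_II = COP_actual/COP_Carnot = 8.762/21.11 = 0.4151.

0.415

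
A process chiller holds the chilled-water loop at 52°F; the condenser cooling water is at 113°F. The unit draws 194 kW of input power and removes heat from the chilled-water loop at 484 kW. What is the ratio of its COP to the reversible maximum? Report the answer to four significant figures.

0.2974

COP_actual = Q̇_C/Ẇ = 484.0/194.0 = 2.495.
In absolute terms T_C = 284.26 K and T_H = 318.15 K, so ΔT = 33.89 K.
COP_Carnot = T_C/ΔT = 284.26/33.89 = 8.388.
η_II = COP_actual/COP_Carnot = 2.495/8.388 = 0.2974.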